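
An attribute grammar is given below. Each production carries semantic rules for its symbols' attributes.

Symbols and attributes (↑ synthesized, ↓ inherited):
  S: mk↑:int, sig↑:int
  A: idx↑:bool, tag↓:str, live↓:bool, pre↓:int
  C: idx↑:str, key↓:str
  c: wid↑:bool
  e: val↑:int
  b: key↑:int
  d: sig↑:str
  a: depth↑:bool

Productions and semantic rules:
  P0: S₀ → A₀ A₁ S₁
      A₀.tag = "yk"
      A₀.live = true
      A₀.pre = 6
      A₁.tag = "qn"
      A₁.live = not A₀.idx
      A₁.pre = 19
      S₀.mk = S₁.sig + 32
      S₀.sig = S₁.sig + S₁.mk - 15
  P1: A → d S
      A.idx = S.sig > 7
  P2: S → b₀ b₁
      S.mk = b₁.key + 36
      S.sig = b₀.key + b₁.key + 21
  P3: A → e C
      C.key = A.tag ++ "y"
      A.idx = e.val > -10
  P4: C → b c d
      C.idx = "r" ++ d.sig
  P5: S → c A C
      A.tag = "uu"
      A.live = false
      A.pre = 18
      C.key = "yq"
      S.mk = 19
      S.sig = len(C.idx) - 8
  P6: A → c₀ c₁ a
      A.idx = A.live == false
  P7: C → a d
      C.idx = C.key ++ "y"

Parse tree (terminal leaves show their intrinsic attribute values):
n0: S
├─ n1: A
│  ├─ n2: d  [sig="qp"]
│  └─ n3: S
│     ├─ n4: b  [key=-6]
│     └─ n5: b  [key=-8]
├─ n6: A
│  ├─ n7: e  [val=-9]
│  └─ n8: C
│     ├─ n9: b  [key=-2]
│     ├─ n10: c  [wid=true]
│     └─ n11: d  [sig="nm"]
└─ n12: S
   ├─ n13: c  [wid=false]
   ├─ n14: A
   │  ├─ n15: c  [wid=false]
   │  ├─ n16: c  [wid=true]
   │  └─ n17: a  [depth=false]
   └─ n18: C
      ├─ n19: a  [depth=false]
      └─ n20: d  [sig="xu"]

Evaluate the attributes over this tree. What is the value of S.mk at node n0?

1. n1.tag = "yk"  ["yk"]
2. n1.live = true  [true]
3. n1.pre = 6  [6]
4. n2.sig = "qp"  [terminal]
5. n4.key = -6  [terminal]
6. n5.key = -8  [terminal]
7. n3.mk = 28  [b₁.key + 36]
8. n3.sig = 7  [b₀.key + b₁.key + 21]
9. n1.idx = false  [S.sig > 7]
10. n6.tag = "qn"  ["qn"]
11. n6.live = true  [not A₀.idx]
12. n6.pre = 19  [19]
13. n7.val = -9  [terminal]
14. n8.key = "qny"  [A.tag ++ "y"]
15. n9.key = -2  [terminal]
16. n10.wid = true  [terminal]
17. n11.sig = "nm"  [terminal]
18. n8.idx = "rnm"  ["r" ++ d.sig]
19. n6.idx = true  [e.val > -10]
20. n13.wid = false  [terminal]
21. n14.tag = "uu"  ["uu"]
22. n14.live = false  [false]
23. n14.pre = 18  [18]
24. n15.wid = false  [terminal]
25. n16.wid = true  [terminal]
26. n17.depth = false  [terminal]
27. n14.idx = true  [A.live == false]
28. n18.key = "yq"  ["yq"]
29. n19.depth = false  [terminal]
30. n20.sig = "xu"  [terminal]
31. n18.idx = "yqy"  [C.key ++ "y"]
32. n12.mk = 19  [19]
33. n12.sig = -5  [len(C.idx) - 8]
34. n0.mk = 27  [S₁.sig + 32]
35. n0.sig = -1  [S₁.sig + S₁.mk - 15]

27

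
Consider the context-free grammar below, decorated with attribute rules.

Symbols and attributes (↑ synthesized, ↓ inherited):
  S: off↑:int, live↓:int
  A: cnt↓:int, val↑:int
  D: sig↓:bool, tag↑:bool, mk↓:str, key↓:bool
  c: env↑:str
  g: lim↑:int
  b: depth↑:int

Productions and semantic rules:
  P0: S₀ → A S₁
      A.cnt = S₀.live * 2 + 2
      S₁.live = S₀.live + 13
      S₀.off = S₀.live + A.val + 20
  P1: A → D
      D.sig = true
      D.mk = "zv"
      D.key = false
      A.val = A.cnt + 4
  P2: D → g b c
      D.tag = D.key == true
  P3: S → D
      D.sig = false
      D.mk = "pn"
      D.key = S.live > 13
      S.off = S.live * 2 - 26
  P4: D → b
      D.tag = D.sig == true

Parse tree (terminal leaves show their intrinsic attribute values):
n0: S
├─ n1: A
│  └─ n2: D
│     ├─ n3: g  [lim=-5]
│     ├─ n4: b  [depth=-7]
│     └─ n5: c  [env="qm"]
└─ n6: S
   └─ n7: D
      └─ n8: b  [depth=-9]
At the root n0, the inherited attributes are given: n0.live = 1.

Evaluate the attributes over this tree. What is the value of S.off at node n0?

1. n0.live = 1  [given at root]
2. n1.cnt = 4  [S₀.live * 2 + 2]
3. n2.sig = true  [true]
4. n2.mk = "zv"  ["zv"]
5. n2.key = false  [false]
6. n3.lim = -5  [terminal]
7. n4.depth = -7  [terminal]
8. n5.env = "qm"  [terminal]
9. n2.tag = false  [D.key == true]
10. n1.val = 8  [A.cnt + 4]
11. n6.live = 14  [S₀.live + 13]
12. n7.sig = false  [false]
13. n7.mk = "pn"  ["pn"]
14. n7.key = true  [S.live > 13]
15. n8.depth = -9  [terminal]
16. n7.tag = false  [D.sig == true]
17. n6.off = 2  [S.live * 2 - 26]
18. n0.off = 29  [S₀.live + A.val + 20]

29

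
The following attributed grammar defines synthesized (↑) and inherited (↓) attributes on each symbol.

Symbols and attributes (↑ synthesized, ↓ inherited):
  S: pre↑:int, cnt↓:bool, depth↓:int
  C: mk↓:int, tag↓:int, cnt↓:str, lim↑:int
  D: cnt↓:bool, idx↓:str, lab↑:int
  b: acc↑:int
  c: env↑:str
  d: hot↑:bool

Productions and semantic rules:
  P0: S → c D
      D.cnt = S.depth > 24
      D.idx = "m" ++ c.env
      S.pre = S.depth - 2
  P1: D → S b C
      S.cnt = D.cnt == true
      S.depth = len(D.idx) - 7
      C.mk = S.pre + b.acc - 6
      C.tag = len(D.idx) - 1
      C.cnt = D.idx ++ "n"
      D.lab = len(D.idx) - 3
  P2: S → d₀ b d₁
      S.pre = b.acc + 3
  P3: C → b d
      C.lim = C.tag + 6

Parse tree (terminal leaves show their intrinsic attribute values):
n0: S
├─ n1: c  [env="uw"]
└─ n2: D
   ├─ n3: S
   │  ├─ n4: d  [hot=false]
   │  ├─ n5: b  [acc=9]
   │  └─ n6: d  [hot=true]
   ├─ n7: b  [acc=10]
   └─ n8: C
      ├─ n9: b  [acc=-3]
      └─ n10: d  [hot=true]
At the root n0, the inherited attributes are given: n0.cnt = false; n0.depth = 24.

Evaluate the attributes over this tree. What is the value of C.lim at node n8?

1. n0.cnt = false  [given at root]
2. n0.depth = 24  [given at root]
3. n1.env = "uw"  [terminal]
4. n2.cnt = false  [S.depth > 24]
5. n2.idx = "muw"  ["m" ++ c.env]
6. n3.cnt = false  [D.cnt == true]
7. n3.depth = -4  [len(D.idx) - 7]
8. n4.hot = false  [terminal]
9. n5.acc = 9  [terminal]
10. n6.hot = true  [terminal]
11. n3.pre = 12  [b.acc + 3]
12. n7.acc = 10  [terminal]
13. n8.mk = 16  [S.pre + b.acc - 6]
14. n8.tag = 2  [len(D.idx) - 1]
15. n8.cnt = "muwn"  [D.idx ++ "n"]
16. n9.acc = -3  [terminal]
17. n10.hot = true  [terminal]
18. n8.lim = 8  [C.tag + 6]
19. n2.lab = 0  [len(D.idx) - 3]
20. n0.pre = 22  [S.depth - 2]

8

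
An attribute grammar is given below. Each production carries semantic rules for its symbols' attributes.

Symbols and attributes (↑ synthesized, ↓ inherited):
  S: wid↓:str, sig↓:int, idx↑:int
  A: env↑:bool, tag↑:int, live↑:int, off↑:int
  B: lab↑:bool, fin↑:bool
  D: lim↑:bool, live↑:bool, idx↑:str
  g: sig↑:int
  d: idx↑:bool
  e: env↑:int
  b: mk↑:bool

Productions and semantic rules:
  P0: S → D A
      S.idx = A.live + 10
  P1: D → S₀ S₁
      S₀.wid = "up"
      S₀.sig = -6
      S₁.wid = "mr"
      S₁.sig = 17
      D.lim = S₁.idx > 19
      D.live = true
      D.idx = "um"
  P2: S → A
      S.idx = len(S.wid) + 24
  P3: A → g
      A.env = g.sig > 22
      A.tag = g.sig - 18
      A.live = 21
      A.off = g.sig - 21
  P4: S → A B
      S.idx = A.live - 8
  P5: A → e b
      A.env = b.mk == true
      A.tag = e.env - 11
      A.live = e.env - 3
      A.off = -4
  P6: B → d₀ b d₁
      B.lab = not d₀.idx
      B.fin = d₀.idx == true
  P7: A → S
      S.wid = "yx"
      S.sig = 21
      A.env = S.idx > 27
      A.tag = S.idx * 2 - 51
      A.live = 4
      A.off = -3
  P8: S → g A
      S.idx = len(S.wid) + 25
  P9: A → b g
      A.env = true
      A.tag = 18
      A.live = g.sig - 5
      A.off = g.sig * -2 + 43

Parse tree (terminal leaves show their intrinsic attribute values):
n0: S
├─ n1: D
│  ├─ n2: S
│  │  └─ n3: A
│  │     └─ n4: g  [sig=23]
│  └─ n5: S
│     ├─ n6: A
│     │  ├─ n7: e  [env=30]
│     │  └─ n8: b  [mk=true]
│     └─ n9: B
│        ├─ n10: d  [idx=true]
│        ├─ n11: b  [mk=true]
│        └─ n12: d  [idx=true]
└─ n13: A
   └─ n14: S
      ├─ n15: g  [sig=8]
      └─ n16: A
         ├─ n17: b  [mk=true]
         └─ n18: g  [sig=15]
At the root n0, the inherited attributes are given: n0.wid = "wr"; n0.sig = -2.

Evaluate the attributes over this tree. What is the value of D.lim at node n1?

false

1. n0.wid = "wr"  [given at root]
2. n0.sig = -2  [given at root]
3. n2.wid = "up"  ["up"]
4. n2.sig = -6  [-6]
5. n4.sig = 23  [terminal]
6. n3.env = true  [g.sig > 22]
7. n3.tag = 5  [g.sig - 18]
8. n3.live = 21  [21]
9. n3.off = 2  [g.sig - 21]
10. n2.idx = 26  [len(S.wid) + 24]
11. n5.wid = "mr"  ["mr"]
12. n5.sig = 17  [17]
13. n7.env = 30  [terminal]
14. n8.mk = true  [terminal]
15. n6.env = true  [b.mk == true]
16. n6.tag = 19  [e.env - 11]
17. n6.live = 27  [e.env - 3]
18. n6.off = -4  [-4]
19. n10.idx = true  [terminal]
20. n11.mk = true  [terminal]
21. n12.idx = true  [terminal]
22. n9.lab = false  [not d₀.idx]
23. n9.fin = true  [d₀.idx == true]
24. n5.idx = 19  [A.live - 8]
25. n1.lim = false  [S₁.idx > 19]
26. n1.live = true  [true]
27. n1.idx = "um"  ["um"]
28. n14.wid = "yx"  ["yx"]
29. n14.sig = 21  [21]
30. n15.sig = 8  [terminal]
31. n17.mk = true  [terminal]
32. n18.sig = 15  [terminal]
33. n16.env = true  [true]
34. n16.tag = 18  [18]
35. n16.live = 10  [g.sig - 5]
36. n16.off = 13  [g.sig * -2 + 43]
37. n14.idx = 27  [len(S.wid) + 25]
38. n13.env = false  [S.idx > 27]
39. n13.tag = 3  [S.idx * 2 - 51]
40. n13.live = 4  [4]
41. n13.off = -3  [-3]
42. n0.idx = 14  [A.live + 10]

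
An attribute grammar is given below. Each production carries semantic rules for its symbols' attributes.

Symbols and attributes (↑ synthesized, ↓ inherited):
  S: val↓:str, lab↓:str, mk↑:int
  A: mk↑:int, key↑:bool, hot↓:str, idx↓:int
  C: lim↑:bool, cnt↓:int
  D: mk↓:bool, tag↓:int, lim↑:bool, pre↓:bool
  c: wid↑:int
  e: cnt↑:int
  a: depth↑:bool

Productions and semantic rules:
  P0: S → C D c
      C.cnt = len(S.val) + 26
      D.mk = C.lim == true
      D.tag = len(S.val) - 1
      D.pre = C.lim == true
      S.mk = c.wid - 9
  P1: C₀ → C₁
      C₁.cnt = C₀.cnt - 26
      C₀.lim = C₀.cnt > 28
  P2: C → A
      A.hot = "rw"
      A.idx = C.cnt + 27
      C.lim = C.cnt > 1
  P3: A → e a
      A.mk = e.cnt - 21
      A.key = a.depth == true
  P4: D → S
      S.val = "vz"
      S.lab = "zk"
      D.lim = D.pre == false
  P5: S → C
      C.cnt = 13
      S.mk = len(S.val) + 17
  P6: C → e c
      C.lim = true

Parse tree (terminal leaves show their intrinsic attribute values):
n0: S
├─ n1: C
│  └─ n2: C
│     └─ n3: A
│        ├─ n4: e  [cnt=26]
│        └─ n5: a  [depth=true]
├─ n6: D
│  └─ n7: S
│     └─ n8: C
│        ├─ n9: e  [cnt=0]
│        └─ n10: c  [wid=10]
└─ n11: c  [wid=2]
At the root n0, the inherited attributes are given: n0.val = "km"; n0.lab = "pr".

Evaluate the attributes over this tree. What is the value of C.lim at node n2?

1. n0.val = "km"  [given at root]
2. n0.lab = "pr"  [given at root]
3. n1.cnt = 28  [len(S.val) + 26]
4. n2.cnt = 2  [C₀.cnt - 26]
5. n3.hot = "rw"  ["rw"]
6. n3.idx = 29  [C.cnt + 27]
7. n4.cnt = 26  [terminal]
8. n5.depth = true  [terminal]
9. n3.mk = 5  [e.cnt - 21]
10. n3.key = true  [a.depth == true]
11. n2.lim = true  [C.cnt > 1]
12. n1.lim = false  [C₀.cnt > 28]
13. n6.mk = false  [C.lim == true]
14. n6.tag = 1  [len(S.val) - 1]
15. n6.pre = false  [C.lim == true]
16. n7.val = "vz"  ["vz"]
17. n7.lab = "zk"  ["zk"]
18. n8.cnt = 13  [13]
19. n9.cnt = 0  [terminal]
20. n10.wid = 10  [terminal]
21. n8.lim = true  [true]
22. n7.mk = 19  [len(S.val) + 17]
23. n6.lim = true  [D.pre == false]
24. n11.wid = 2  [terminal]
25. n0.mk = -7  [c.wid - 9]

true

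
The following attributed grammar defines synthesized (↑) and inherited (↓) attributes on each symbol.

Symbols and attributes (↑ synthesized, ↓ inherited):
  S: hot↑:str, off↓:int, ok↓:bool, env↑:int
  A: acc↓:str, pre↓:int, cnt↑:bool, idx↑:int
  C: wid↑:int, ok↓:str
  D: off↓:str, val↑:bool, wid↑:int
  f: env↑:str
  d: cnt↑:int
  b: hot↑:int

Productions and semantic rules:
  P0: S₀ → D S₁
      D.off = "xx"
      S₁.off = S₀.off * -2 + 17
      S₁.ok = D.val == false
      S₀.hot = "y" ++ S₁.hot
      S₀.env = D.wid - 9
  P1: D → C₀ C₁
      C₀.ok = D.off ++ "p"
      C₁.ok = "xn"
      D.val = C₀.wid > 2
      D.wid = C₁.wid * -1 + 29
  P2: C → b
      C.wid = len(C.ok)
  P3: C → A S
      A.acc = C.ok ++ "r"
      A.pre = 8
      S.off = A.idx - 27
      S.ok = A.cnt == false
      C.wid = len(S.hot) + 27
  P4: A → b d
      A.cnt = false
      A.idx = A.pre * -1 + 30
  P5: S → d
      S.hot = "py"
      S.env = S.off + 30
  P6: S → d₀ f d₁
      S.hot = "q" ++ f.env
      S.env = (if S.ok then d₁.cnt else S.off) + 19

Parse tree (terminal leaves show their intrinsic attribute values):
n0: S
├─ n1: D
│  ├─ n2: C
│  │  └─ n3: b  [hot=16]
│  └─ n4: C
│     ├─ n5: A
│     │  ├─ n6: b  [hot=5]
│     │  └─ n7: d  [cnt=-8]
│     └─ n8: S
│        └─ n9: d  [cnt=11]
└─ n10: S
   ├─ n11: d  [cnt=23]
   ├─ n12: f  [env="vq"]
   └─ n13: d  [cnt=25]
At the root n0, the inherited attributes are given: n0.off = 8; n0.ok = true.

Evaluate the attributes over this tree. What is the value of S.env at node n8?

25

1. n0.off = 8  [given at root]
2. n0.ok = true  [given at root]
3. n1.off = "xx"  ["xx"]
4. n2.ok = "xxp"  [D.off ++ "p"]
5. n3.hot = 16  [terminal]
6. n2.wid = 3  [len(C.ok)]
7. n4.ok = "xn"  ["xn"]
8. n5.acc = "xnr"  [C.ok ++ "r"]
9. n5.pre = 8  [8]
10. n6.hot = 5  [terminal]
11. n7.cnt = -8  [terminal]
12. n5.cnt = false  [false]
13. n5.idx = 22  [A.pre * -1 + 30]
14. n8.off = -5  [A.idx - 27]
15. n8.ok = true  [A.cnt == false]
16. n9.cnt = 11  [terminal]
17. n8.hot = "py"  ["py"]
18. n8.env = 25  [S.off + 30]
19. n4.wid = 29  [len(S.hot) + 27]
20. n1.val = true  [C₀.wid > 2]
21. n1.wid = 0  [C₁.wid * -1 + 29]
22. n10.off = 1  [S₀.off * -2 + 17]
23. n10.ok = false  [D.val == false]
24. n11.cnt = 23  [terminal]
25. n12.env = "vq"  [terminal]
26. n13.cnt = 25  [terminal]
27. n10.hot = "qvq"  ["q" ++ f.env]
28. n10.env = 20  [(if S.ok then d₁.cnt else S.off) + 19]
29. n0.hot = "yqvq"  ["y" ++ S₁.hot]
30. n0.env = -9  [D.wid - 9]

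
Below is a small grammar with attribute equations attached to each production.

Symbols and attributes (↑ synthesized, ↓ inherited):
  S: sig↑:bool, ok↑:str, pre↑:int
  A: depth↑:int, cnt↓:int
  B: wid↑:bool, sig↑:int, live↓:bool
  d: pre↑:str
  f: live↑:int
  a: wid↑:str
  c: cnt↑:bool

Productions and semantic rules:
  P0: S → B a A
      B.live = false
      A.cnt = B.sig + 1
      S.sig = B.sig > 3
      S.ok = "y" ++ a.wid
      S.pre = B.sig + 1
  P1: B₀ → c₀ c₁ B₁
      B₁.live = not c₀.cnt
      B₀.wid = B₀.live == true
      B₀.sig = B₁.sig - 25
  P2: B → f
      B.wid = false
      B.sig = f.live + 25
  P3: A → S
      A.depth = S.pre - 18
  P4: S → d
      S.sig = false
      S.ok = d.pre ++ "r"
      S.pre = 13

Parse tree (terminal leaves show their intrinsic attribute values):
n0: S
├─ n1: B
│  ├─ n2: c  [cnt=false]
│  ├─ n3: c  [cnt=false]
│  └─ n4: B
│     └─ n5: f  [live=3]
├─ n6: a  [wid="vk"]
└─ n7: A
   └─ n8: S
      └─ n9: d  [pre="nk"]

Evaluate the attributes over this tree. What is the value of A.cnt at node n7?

4

1. n1.live = false  [false]
2. n2.cnt = false  [terminal]
3. n3.cnt = false  [terminal]
4. n4.live = true  [not c₀.cnt]
5. n5.live = 3  [terminal]
6. n4.wid = false  [false]
7. n4.sig = 28  [f.live + 25]
8. n1.wid = false  [B₀.live == true]
9. n1.sig = 3  [B₁.sig - 25]
10. n6.wid = "vk"  [terminal]
11. n7.cnt = 4  [B.sig + 1]
12. n9.pre = "nk"  [terminal]
13. n8.sig = false  [false]
14. n8.ok = "nkr"  [d.pre ++ "r"]
15. n8.pre = 13  [13]
16. n7.depth = -5  [S.pre - 18]
17. n0.sig = false  [B.sig > 3]
18. n0.ok = "yvk"  ["y" ++ a.wid]
19. n0.pre = 4  [B.sig + 1]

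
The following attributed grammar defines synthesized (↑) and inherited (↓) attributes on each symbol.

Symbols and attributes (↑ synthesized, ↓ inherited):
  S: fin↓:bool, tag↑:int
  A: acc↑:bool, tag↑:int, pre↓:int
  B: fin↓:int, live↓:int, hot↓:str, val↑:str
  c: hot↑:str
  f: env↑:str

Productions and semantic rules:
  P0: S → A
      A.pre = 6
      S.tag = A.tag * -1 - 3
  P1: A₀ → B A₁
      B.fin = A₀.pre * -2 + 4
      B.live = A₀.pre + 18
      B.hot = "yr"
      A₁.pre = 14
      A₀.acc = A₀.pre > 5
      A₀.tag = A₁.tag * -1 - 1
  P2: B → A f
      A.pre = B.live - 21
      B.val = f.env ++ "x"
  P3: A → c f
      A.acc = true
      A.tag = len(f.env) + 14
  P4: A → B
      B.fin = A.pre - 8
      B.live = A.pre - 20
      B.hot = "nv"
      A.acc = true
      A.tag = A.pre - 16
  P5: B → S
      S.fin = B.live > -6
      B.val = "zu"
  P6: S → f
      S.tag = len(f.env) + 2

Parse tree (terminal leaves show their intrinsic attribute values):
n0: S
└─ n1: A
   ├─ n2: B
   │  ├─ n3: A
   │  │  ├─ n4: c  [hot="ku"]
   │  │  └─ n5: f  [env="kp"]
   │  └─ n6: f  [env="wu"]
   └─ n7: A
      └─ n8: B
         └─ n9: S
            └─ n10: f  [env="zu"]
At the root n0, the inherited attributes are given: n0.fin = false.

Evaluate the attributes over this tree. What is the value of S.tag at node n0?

-4

1. n0.fin = false  [given at root]
2. n1.pre = 6  [6]
3. n2.fin = -8  [A₀.pre * -2 + 4]
4. n2.live = 24  [A₀.pre + 18]
5. n2.hot = "yr"  ["yr"]
6. n3.pre = 3  [B.live - 21]
7. n4.hot = "ku"  [terminal]
8. n5.env = "kp"  [terminal]
9. n3.acc = true  [true]
10. n3.tag = 16  [len(f.env) + 14]
11. n6.env = "wu"  [terminal]
12. n2.val = "wux"  [f.env ++ "x"]
13. n7.pre = 14  [14]
14. n8.fin = 6  [A.pre - 8]
15. n8.live = -6  [A.pre - 20]
16. n8.hot = "nv"  ["nv"]
17. n9.fin = false  [B.live > -6]
18. n10.env = "zu"  [terminal]
19. n9.tag = 4  [len(f.env) + 2]
20. n8.val = "zu"  ["zu"]
21. n7.acc = true  [true]
22. n7.tag = -2  [A.pre - 16]
23. n1.acc = true  [A₀.pre > 5]
24. n1.tag = 1  [A₁.tag * -1 - 1]
25. n0.tag = -4  [A.tag * -1 - 3]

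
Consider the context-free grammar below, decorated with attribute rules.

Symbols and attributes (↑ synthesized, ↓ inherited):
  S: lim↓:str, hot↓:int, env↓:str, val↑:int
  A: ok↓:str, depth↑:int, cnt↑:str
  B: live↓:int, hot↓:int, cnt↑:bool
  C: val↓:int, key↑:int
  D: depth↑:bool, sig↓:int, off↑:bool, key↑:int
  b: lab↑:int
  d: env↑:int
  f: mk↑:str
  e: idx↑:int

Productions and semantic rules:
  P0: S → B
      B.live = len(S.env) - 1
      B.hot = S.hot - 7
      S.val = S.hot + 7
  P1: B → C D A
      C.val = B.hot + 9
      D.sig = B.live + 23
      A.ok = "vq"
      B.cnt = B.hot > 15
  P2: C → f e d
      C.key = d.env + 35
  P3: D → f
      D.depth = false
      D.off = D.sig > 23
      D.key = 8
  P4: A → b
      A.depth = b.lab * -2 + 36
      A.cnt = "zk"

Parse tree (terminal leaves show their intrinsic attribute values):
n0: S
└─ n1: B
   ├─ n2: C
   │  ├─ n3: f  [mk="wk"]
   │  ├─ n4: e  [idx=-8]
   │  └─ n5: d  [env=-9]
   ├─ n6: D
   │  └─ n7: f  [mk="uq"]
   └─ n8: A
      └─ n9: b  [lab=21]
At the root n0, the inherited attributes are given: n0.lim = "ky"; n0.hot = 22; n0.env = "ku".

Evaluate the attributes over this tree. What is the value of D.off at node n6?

1. n0.lim = "ky"  [given at root]
2. n0.hot = 22  [given at root]
3. n0.env = "ku"  [given at root]
4. n1.live = 1  [len(S.env) - 1]
5. n1.hot = 15  [S.hot - 7]
6. n2.val = 24  [B.hot + 9]
7. n3.mk = "wk"  [terminal]
8. n4.idx = -8  [terminal]
9. n5.env = -9  [terminal]
10. n2.key = 26  [d.env + 35]
11. n6.sig = 24  [B.live + 23]
12. n7.mk = "uq"  [terminal]
13. n6.depth = false  [false]
14. n6.off = true  [D.sig > 23]
15. n6.key = 8  [8]
16. n8.ok = "vq"  ["vq"]
17. n9.lab = 21  [terminal]
18. n8.depth = -6  [b.lab * -2 + 36]
19. n8.cnt = "zk"  ["zk"]
20. n1.cnt = false  [B.hot > 15]
21. n0.val = 29  [S.hot + 7]

true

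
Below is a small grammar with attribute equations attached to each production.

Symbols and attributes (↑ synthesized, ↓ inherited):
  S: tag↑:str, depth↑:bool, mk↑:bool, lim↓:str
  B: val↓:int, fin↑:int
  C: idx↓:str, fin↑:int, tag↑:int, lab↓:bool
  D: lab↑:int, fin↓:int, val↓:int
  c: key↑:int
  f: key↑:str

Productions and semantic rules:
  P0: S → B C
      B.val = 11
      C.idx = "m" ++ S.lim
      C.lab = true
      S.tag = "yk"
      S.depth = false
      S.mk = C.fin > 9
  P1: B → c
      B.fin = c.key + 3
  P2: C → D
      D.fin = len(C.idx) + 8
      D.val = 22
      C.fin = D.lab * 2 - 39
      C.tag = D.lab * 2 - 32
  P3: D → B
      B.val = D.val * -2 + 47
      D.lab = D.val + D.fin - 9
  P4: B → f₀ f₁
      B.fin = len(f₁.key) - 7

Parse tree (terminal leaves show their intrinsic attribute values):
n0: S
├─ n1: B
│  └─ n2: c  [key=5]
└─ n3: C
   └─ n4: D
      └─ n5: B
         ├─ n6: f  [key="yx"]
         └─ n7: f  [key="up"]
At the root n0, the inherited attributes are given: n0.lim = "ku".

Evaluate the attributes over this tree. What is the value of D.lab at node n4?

24

1. n0.lim = "ku"  [given at root]
2. n1.val = 11  [11]
3. n2.key = 5  [terminal]
4. n1.fin = 8  [c.key + 3]
5. n3.idx = "mku"  ["m" ++ S.lim]
6. n3.lab = true  [true]
7. n4.fin = 11  [len(C.idx) + 8]
8. n4.val = 22  [22]
9. n5.val = 3  [D.val * -2 + 47]
10. n6.key = "yx"  [terminal]
11. n7.key = "up"  [terminal]
12. n5.fin = -5  [len(f₁.key) - 7]
13. n4.lab = 24  [D.val + D.fin - 9]
14. n3.fin = 9  [D.lab * 2 - 39]
15. n3.tag = 16  [D.lab * 2 - 32]
16. n0.tag = "yk"  ["yk"]
17. n0.depth = false  [false]
18. n0.mk = false  [C.fin > 9]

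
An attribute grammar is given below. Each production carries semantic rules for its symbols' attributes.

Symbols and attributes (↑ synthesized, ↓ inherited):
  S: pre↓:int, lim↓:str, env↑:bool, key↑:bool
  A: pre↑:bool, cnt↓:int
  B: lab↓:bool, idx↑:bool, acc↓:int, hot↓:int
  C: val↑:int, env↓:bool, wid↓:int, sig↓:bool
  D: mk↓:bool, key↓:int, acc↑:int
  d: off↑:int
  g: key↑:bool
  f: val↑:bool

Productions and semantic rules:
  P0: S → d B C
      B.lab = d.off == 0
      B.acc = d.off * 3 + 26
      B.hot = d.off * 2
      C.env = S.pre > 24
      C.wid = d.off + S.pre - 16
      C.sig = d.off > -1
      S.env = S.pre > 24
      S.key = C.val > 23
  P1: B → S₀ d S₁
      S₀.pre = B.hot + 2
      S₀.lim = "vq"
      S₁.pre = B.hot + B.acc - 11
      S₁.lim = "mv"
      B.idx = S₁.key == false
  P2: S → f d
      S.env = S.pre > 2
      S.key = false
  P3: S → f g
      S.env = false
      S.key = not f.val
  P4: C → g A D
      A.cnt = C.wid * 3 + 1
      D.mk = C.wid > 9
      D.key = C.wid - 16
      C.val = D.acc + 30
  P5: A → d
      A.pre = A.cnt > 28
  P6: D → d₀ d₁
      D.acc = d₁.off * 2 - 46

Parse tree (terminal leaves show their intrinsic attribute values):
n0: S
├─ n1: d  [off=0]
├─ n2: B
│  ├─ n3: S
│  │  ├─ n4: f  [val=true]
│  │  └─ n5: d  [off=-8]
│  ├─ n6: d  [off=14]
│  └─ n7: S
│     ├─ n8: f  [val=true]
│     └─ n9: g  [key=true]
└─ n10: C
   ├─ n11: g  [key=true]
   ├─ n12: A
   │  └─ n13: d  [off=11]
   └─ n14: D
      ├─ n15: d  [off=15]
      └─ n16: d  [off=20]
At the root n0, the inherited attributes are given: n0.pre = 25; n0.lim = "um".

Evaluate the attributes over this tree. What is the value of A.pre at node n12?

false

1. n0.pre = 25  [given at root]
2. n0.lim = "um"  [given at root]
3. n1.off = 0  [terminal]
4. n2.lab = true  [d.off == 0]
5. n2.acc = 26  [d.off * 3 + 26]
6. n2.hot = 0  [d.off * 2]
7. n3.pre = 2  [B.hot + 2]
8. n3.lim = "vq"  ["vq"]
9. n4.val = true  [terminal]
10. n5.off = -8  [terminal]
11. n3.env = false  [S.pre > 2]
12. n3.key = false  [false]
13. n6.off = 14  [terminal]
14. n7.pre = 15  [B.hot + B.acc - 11]
15. n7.lim = "mv"  ["mv"]
16. n8.val = true  [terminal]
17. n9.key = true  [terminal]
18. n7.env = false  [false]
19. n7.key = false  [not f.val]
20. n2.idx = true  [S₁.key == false]
21. n10.env = true  [S.pre > 24]
22. n10.wid = 9  [d.off + S.pre - 16]
23. n10.sig = true  [d.off > -1]
24. n11.key = true  [terminal]
25. n12.cnt = 28  [C.wid * 3 + 1]
26. n13.off = 11  [terminal]
27. n12.pre = false  [A.cnt > 28]
28. n14.mk = false  [C.wid > 9]
29. n14.key = -7  [C.wid - 16]
30. n15.off = 15  [terminal]
31. n16.off = 20  [terminal]
32. n14.acc = -6  [d₁.off * 2 - 46]
33. n10.val = 24  [D.acc + 30]
34. n0.env = true  [S.pre > 24]
35. n0.key = true  [C.val > 23]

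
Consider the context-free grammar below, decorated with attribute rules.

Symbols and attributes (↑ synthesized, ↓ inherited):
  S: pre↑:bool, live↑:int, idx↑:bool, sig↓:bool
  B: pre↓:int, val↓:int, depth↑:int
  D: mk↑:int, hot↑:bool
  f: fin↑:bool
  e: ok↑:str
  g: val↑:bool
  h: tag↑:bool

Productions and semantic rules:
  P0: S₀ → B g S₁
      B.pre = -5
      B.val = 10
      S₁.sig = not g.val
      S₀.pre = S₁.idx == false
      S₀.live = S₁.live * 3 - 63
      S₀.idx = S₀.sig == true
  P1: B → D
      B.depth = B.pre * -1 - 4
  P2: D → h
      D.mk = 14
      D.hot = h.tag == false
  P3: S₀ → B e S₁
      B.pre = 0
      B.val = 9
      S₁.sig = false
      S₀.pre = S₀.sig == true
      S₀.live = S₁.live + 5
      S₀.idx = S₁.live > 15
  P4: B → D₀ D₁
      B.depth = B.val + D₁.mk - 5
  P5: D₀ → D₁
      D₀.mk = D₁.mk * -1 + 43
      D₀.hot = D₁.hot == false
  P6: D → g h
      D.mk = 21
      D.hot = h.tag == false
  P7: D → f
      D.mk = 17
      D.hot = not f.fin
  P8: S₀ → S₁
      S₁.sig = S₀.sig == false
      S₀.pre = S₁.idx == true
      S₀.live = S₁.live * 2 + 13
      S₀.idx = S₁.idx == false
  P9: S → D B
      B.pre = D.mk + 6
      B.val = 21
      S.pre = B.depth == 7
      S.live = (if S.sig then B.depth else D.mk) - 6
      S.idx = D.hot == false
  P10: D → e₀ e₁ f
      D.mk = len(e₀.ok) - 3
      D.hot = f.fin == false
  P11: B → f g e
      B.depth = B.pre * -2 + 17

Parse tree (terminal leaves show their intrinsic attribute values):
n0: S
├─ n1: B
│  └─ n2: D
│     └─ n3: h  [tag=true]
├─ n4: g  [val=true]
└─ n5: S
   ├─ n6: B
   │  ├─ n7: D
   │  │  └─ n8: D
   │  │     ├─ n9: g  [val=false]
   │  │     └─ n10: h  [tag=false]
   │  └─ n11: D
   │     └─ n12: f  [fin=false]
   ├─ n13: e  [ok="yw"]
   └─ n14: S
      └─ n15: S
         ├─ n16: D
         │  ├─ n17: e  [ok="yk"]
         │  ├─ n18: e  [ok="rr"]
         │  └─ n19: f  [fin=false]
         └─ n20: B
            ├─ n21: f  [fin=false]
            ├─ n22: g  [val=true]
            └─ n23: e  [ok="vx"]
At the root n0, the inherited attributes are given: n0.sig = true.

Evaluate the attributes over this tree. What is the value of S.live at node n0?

-3

1. n0.sig = true  [given at root]
2. n1.pre = -5  [-5]
3. n1.val = 10  [10]
4. n3.tag = true  [terminal]
5. n2.mk = 14  [14]
6. n2.hot = false  [h.tag == false]
7. n1.depth = 1  [B.pre * -1 - 4]
8. n4.val = true  [terminal]
9. n5.sig = false  [not g.val]
10. n6.pre = 0  [0]
11. n6.val = 9  [9]
12. n9.val = false  [terminal]
13. n10.tag = false  [terminal]
14. n8.mk = 21  [21]
15. n8.hot = true  [h.tag == false]
16. n7.mk = 22  [D₁.mk * -1 + 43]
17. n7.hot = false  [D₁.hot == false]
18. n12.fin = false  [terminal]
19. n11.mk = 17  [17]
20. n11.hot = true  [not f.fin]
21. n6.depth = 21  [B.val + D₁.mk - 5]
22. n13.ok = "yw"  [terminal]
23. n14.sig = false  [false]
24. n15.sig = true  [S₀.sig == false]
25. n17.ok = "yk"  [terminal]
26. n18.ok = "rr"  [terminal]
27. n19.fin = false  [terminal]
28. n16.mk = -1  [len(e₀.ok) - 3]
29. n16.hot = true  [f.fin == false]
30. n20.pre = 5  [D.mk + 6]
31. n20.val = 21  [21]
32. n21.fin = false  [terminal]
33. n22.val = true  [terminal]
34. n23.ok = "vx"  [terminal]
35. n20.depth = 7  [B.pre * -2 + 17]
36. n15.pre = true  [B.depth == 7]
37. n15.live = 1  [(if S.sig then B.depth else D.mk) - 6]
38. n15.idx = false  [D.hot == false]
39. n14.pre = false  [S₁.idx == true]
40. n14.live = 15  [S₁.live * 2 + 13]
41. n14.idx = true  [S₁.idx == false]
42. n5.pre = false  [S₀.sig == true]
43. n5.live = 20  [S₁.live + 5]
44. n5.idx = false  [S₁.live > 15]
45. n0.pre = true  [S₁.idx == false]
46. n0.live = -3  [S₁.live * 3 - 63]
47. n0.idx = true  [S₀.sig == true]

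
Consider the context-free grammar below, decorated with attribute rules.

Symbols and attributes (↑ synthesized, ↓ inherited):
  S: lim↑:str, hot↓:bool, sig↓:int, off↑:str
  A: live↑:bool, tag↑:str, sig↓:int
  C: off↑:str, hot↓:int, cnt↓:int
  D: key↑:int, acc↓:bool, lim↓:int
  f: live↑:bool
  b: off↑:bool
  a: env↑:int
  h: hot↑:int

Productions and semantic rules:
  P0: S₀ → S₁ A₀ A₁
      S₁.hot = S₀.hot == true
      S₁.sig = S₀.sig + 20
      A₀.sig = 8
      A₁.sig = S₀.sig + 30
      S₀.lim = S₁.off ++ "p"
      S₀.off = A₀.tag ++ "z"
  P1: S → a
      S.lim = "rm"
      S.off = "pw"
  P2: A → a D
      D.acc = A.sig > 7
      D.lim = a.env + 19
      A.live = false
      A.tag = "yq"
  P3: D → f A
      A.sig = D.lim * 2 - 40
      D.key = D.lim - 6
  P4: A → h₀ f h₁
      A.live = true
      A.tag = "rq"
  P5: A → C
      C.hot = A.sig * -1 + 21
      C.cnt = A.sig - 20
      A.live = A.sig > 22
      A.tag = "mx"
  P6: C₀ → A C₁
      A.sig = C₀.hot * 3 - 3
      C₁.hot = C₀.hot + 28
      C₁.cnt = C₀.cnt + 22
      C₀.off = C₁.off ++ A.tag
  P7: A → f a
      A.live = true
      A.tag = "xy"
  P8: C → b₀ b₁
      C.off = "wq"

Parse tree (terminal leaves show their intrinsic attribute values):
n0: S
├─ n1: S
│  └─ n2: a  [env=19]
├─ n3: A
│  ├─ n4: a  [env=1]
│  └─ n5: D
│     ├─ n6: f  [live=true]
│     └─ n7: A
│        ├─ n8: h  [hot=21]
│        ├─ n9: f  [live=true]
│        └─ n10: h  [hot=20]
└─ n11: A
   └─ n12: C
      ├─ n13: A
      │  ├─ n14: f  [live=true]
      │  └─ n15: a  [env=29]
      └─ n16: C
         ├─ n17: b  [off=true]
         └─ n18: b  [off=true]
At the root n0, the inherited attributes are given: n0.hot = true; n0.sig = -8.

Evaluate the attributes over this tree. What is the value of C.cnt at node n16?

1. n0.hot = true  [given at root]
2. n0.sig = -8  [given at root]
3. n1.hot = true  [S₀.hot == true]
4. n1.sig = 12  [S₀.sig + 20]
5. n2.env = 19  [terminal]
6. n1.lim = "rm"  ["rm"]
7. n1.off = "pw"  ["pw"]
8. n3.sig = 8  [8]
9. n4.env = 1  [terminal]
10. n5.acc = true  [A.sig > 7]
11. n5.lim = 20  [a.env + 19]
12. n6.live = true  [terminal]
13. n7.sig = 0  [D.lim * 2 - 40]
14. n8.hot = 21  [terminal]
15. n9.live = true  [terminal]
16. n10.hot = 20  [terminal]
17. n7.live = true  [true]
18. n7.tag = "rq"  ["rq"]
19. n5.key = 14  [D.lim - 6]
20. n3.live = false  [false]
21. n3.tag = "yq"  ["yq"]
22. n11.sig = 22  [S₀.sig + 30]
23. n12.hot = -1  [A.sig * -1 + 21]
24. n12.cnt = 2  [A.sig - 20]
25. n13.sig = -6  [C₀.hot * 3 - 3]
26. n14.live = true  [terminal]
27. n15.env = 29  [terminal]
28. n13.live = true  [true]
29. n13.tag = "xy"  ["xy"]
30. n16.hot = 27  [C₀.hot + 28]
31. n16.cnt = 24  [C₀.cnt + 22]
32. n17.off = true  [terminal]
33. n18.off = true  [terminal]
34. n16.off = "wq"  ["wq"]
35. n12.off = "wqxy"  [C₁.off ++ A.tag]
36. n11.live = false  [A.sig > 22]
37. n11.tag = "mx"  ["mx"]
38. n0.lim = "pwp"  [S₁.off ++ "p"]
39. n0.off = "yqz"  [A₀.tag ++ "z"]

24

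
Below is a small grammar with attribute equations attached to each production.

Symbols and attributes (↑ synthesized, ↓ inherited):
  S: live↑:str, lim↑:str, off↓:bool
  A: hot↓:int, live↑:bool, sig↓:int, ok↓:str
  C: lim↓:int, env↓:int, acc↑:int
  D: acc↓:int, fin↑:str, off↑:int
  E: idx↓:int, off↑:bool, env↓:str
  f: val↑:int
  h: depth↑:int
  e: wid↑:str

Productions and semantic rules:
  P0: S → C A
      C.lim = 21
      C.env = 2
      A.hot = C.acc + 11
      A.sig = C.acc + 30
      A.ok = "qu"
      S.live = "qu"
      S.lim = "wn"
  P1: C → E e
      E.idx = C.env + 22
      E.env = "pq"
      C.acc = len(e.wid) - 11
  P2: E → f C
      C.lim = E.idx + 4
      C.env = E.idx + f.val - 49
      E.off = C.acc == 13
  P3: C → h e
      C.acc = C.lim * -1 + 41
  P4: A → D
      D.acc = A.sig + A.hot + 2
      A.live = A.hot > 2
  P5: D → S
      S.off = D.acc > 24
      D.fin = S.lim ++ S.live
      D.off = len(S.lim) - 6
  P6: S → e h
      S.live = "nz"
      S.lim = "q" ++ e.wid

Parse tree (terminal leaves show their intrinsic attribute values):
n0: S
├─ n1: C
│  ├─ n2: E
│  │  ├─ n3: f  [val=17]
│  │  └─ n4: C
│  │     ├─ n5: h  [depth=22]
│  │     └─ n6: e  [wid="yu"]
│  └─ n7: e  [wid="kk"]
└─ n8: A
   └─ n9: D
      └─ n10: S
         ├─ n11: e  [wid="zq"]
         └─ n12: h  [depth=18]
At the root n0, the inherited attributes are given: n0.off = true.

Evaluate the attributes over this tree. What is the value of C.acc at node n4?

13

1. n0.off = true  [given at root]
2. n1.lim = 21  [21]
3. n1.env = 2  [2]
4. n2.idx = 24  [C.env + 22]
5. n2.env = "pq"  ["pq"]
6. n3.val = 17  [terminal]
7. n4.lim = 28  [E.idx + 4]
8. n4.env = -8  [E.idx + f.val - 49]
9. n5.depth = 22  [terminal]
10. n6.wid = "yu"  [terminal]
11. n4.acc = 13  [C.lim * -1 + 41]
12. n2.off = true  [C.acc == 13]
13. n7.wid = "kk"  [terminal]
14. n1.acc = -9  [len(e.wid) - 11]
15. n8.hot = 2  [C.acc + 11]
16. n8.sig = 21  [C.acc + 30]
17. n8.ok = "qu"  ["qu"]
18. n9.acc = 25  [A.sig + A.hot + 2]
19. n10.off = true  [D.acc > 24]
20. n11.wid = "zq"  [terminal]
21. n12.depth = 18  [terminal]
22. n10.live = "nz"  ["nz"]
23. n10.lim = "qzq"  ["q" ++ e.wid]
24. n9.fin = "qzqnz"  [S.lim ++ S.live]
25. n9.off = -3  [len(S.lim) - 6]
26. n8.live = false  [A.hot > 2]
27. n0.live = "qu"  ["qu"]
28. n0.lim = "wn"  ["wn"]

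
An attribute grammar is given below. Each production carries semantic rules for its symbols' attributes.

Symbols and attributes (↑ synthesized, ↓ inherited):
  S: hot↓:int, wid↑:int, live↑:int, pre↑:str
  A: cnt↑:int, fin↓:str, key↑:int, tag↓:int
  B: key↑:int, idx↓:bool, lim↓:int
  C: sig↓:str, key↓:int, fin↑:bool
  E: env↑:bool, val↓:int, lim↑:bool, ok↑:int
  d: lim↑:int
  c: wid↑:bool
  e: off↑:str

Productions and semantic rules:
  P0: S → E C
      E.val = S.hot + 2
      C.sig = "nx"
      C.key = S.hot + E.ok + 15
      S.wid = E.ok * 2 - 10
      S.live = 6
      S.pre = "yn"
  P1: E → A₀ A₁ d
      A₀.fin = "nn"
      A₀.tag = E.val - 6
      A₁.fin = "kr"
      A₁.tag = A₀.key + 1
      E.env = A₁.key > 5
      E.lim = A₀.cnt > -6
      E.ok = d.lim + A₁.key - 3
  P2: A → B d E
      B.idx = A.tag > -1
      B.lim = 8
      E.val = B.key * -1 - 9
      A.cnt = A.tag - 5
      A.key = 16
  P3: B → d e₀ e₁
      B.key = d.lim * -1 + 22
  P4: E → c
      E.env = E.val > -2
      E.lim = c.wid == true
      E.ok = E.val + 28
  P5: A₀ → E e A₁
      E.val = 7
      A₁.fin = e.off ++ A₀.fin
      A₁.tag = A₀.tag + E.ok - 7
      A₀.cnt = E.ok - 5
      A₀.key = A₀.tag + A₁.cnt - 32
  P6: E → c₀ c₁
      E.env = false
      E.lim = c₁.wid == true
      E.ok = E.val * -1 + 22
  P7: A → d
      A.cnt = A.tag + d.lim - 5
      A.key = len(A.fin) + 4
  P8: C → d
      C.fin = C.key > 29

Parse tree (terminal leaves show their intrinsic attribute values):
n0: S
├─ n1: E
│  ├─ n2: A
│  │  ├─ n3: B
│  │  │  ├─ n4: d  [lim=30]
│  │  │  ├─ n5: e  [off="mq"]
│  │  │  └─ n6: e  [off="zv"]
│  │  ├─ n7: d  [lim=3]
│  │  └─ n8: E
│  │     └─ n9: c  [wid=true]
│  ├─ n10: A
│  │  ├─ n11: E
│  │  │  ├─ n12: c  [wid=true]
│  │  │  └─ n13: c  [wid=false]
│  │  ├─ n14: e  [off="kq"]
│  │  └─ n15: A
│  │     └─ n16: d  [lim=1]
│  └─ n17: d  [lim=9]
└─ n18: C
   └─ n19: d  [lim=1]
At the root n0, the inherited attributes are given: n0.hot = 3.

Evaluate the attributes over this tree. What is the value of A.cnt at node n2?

-6

1. n0.hot = 3  [given at root]
2. n1.val = 5  [S.hot + 2]
3. n2.fin = "nn"  ["nn"]
4. n2.tag = -1  [E.val - 6]
5. n3.idx = false  [A.tag > -1]
6. n3.lim = 8  [8]
7. n4.lim = 30  [terminal]
8. n5.off = "mq"  [terminal]
9. n6.off = "zv"  [terminal]
10. n3.key = -8  [d.lim * -1 + 22]
11. n7.lim = 3  [terminal]
12. n8.val = -1  [B.key * -1 - 9]
13. n9.wid = true  [terminal]
14. n8.env = true  [E.val > -2]
15. n8.lim = true  [c.wid == true]
16. n8.ok = 27  [E.val + 28]
17. n2.cnt = -6  [A.tag - 5]
18. n2.key = 16  [16]
19. n10.fin = "kr"  ["kr"]
20. n10.tag = 17  [A₀.key + 1]
21. n11.val = 7  [7]
22. n12.wid = true  [terminal]
23. n13.wid = false  [terminal]
24. n11.env = false  [false]
25. n11.lim = false  [c₁.wid == true]
26. n11.ok = 15  [E.val * -1 + 22]
27. n14.off = "kq"  [terminal]
28. n15.fin = "kqkr"  [e.off ++ A₀.fin]
29. n15.tag = 25  [A₀.tag + E.ok - 7]
30. n16.lim = 1  [terminal]
31. n15.cnt = 21  [A.tag + d.lim - 5]
32. n15.key = 8  [len(A.fin) + 4]
33. n10.cnt = 10  [E.ok - 5]
34. n10.key = 6  [A₀.tag + A₁.cnt - 32]
35. n17.lim = 9  [terminal]
36. n1.env = true  [A₁.key > 5]
37. n1.lim = false  [A₀.cnt > -6]
38. n1.ok = 12  [d.lim + A₁.key - 3]
39. n18.sig = "nx"  ["nx"]
40. n18.key = 30  [S.hot + E.ok + 15]
41. n19.lim = 1  [terminal]
42. n18.fin = true  [C.key > 29]
43. n0.wid = 14  [E.ok * 2 - 10]
44. n0.live = 6  [6]
45. n0.pre = "yn"  ["yn"]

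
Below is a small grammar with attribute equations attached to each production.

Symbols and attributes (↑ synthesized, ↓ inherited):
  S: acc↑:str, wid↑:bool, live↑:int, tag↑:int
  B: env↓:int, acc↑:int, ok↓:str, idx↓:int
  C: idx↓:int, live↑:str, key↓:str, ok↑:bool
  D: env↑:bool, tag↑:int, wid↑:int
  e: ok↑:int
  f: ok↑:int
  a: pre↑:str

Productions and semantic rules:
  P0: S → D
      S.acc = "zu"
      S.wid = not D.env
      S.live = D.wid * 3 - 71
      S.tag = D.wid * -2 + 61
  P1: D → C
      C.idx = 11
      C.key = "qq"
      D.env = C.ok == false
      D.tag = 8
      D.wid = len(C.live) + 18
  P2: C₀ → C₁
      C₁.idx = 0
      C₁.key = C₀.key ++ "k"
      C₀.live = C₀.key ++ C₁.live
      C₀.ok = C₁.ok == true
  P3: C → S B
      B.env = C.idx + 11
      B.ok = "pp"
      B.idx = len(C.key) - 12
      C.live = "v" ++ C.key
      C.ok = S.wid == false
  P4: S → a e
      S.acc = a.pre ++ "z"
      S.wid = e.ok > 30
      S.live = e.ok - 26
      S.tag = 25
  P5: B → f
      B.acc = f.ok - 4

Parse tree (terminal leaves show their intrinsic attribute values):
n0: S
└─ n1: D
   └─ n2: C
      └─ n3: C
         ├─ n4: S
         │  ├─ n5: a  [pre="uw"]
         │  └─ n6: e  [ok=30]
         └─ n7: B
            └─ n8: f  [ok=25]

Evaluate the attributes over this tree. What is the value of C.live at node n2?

1. n2.idx = 11  [11]
2. n2.key = "qq"  ["qq"]
3. n3.idx = 0  [0]
4. n3.key = "qqk"  [C₀.key ++ "k"]
5. n5.pre = "uw"  [terminal]
6. n6.ok = 30  [terminal]
7. n4.acc = "uwz"  [a.pre ++ "z"]
8. n4.wid = false  [e.ok > 30]
9. n4.live = 4  [e.ok - 26]
10. n4.tag = 25  [25]
11. n7.env = 11  [C.idx + 11]
12. n7.ok = "pp"  ["pp"]
13. n7.idx = -9  [len(C.key) - 12]
14. n8.ok = 25  [terminal]
15. n7.acc = 21  [f.ok - 4]
16. n3.live = "vqqk"  ["v" ++ C.key]
17. n3.ok = true  [S.wid == false]
18. n2.live = "qqvqqk"  [C₀.key ++ C₁.live]
19. n2.ok = true  [C₁.ok == true]
20. n1.env = false  [C.ok == false]
21. n1.tag = 8  [8]
22. n1.wid = 24  [len(C.live) + 18]
23. n0.acc = "zu"  ["zu"]
24. n0.wid = true  [not D.env]
25. n0.live = 1  [D.wid * 3 - 71]
26. n0.tag = 13  [D.wid * -2 + 61]

"qqvqqk"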